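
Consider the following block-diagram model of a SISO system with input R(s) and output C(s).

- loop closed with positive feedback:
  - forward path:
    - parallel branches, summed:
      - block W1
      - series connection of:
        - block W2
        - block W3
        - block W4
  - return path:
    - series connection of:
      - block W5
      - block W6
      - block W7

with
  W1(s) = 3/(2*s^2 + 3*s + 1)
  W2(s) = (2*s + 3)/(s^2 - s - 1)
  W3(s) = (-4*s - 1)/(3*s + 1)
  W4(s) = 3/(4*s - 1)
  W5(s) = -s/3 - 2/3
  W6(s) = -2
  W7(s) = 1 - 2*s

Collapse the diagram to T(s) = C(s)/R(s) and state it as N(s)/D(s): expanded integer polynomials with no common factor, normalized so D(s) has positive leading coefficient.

The answer is (-12*s^4 - 189*s^3 - 210*s^2 - 69*s - 6)/(8*s^6 - 262*s^5 - 691*s^4 - 313*s^3 + 122*s^2 + 83*s + 9).

Reasoning:
Step 1 - reduce the series chain W2, W3, W4; result (-24*s^2 - 42*s - 9)/(12*s^4 - 11*s^3 - 14*s^2 + 1)
Step 2 - combine W1, (W2*W3*W4) in parallel; result (-12*s^4 - 189*s^3 - 210*s^2 - 69*s - 6)/(24*s^6 + 14*s^5 - 49*s^4 - 53*s^3 - 12*s^2 + 3*s + 1)
Step 3 - reduce the series chain W5, W6, W7; result -4*s^2/3 - 2*s + 4/3
Step 4 - close the feedback loop around (W1+(W2*W3*W4)), (W5*W6*W7), giving the overall T(s)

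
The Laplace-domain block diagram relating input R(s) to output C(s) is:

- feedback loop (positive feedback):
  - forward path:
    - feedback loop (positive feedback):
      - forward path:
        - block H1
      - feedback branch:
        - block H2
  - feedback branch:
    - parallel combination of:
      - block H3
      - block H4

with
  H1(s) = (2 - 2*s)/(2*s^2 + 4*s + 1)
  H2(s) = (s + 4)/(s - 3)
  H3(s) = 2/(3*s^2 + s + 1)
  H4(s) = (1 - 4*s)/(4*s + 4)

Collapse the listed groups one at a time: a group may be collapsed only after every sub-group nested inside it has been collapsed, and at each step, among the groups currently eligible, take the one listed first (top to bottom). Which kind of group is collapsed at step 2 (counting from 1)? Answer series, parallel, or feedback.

1. reduce the feedback loop with forward H1 and return H2
2. combine H3, H4 in parallel
3. collapse the loop ([H1/(1-H1*H2)] forward, (H3+H4) return)
Step 2 collapses a parallel group.

Answer: parallel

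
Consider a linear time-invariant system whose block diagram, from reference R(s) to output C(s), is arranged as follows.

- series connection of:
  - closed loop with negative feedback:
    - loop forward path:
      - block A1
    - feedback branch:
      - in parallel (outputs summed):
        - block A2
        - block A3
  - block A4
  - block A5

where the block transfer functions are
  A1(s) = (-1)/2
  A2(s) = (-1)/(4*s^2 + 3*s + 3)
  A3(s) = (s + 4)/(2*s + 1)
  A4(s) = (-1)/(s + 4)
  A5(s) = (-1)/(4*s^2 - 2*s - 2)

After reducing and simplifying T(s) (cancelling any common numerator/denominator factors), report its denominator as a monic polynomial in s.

(1) parallel reduction of A2, A3, giving (4*s^3 + 19*s^2 + 13*s + 11)/(8*s^3 + 10*s^2 + 9*s + 3)
(2) feedback reduction of A1, (A2+A3), giving (-8*s^3 - 10*s^2 - 9*s - 3)/(12*s^3 + s^2 + 5*s - 5)
(3) series reduction of [A1/(1+A1*(A2+A3))], A4, A5, giving (-4*s^2 - 3*s - 3)/(24*s^5 + 74*s^4 - 80*s^3 + 12*s^2 - 70*s + 40)
No further cancellation is possible in the step-3 result, so that is T(s). Its denominator becomes monic after dividing by the leading coefficient 24.

Therefore the answer is s^5 + 37*s^4/12 - 10*s^3/3 + s^2/2 - 35*s/12 + 5/3.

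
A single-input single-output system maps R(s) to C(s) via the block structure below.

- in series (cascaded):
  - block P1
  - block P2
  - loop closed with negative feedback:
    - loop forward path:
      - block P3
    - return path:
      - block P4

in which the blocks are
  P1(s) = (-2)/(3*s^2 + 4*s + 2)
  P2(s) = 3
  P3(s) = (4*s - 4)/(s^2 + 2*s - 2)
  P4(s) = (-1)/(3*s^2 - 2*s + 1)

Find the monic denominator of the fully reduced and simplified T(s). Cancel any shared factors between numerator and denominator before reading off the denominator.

First reduce the diagram to T(s).

Step 1: apply the feedback formula to P3, P4, giving (12*s^3 - 20*s^2 + 12*s - 4)/(3*s^4 + 4*s^3 - 9*s^2 + 2*s + 2)
Step 2: multiply P1, P2, [P3/(1+P3*P4)] (series), giving (-72*s^3 + 120*s^2 - 72*s + 24)/(9*s^6 + 24*s^5 - 5*s^4 - 22*s^3 - 4*s^2 + 12*s + 4)
T(s) is the step-2 result (common factors already cancelled). Leading coefficient of the denominator: 9. Divide through by 9 for the monic polynomial.

Answer: s^6 + 8*s^5/3 - 5*s^4/9 - 22*s^3/9 - 4*s^2/9 + 4*s/3 + 4/9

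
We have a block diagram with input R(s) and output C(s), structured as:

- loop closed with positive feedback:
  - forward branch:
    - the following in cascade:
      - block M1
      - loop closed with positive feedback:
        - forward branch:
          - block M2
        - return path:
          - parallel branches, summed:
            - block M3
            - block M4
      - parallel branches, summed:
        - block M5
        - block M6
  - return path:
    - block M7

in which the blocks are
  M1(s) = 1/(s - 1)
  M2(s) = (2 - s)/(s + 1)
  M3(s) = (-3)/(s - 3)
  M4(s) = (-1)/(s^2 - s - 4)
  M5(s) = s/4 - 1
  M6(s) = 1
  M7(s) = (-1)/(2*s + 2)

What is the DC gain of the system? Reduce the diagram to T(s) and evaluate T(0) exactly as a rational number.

Step 1 - add M3, M4 (parallel) = (-3*s^2 + 2*s + 15)/(s^3 - 4*s^2 - s + 12)
Step 2 - collapse the loop (M2 forward, (M3+M4) return) = (-s^4 + 6*s^3 - 7*s^2 - 14*s + 24)/(s^4 - 6*s^3 + 3*s^2 + 22*s - 18)
Step 3 - combine M5, M6 in parallel = s/4
Step 4 - series reduction of M1, [M2/(1-M2*(M3+M4))], (M5+M6) = (-s^5 + 6*s^4 - 7*s^3 - 14*s^2 + 24*s)/(4*s^5 - 28*s^4 + 36*s^3 + 76*s^2 - 160*s + 72)
Step 5 - feedback reduction of (M1*[M2/(1-M2*(M3+M4))]*(M5+M6)), M7 = (-2*s^6 + 10*s^5 - 2*s^4 - 42*s^3 + 20*s^2 + 48*s)/(8*s^6 - 49*s^5 + 22*s^4 + 217*s^3 - 182*s^2 - 152*s + 144)
That last expression is T(s); at s = 0 only the constant terms survive, so T(0) = 0/144 = 0.

Answer: 0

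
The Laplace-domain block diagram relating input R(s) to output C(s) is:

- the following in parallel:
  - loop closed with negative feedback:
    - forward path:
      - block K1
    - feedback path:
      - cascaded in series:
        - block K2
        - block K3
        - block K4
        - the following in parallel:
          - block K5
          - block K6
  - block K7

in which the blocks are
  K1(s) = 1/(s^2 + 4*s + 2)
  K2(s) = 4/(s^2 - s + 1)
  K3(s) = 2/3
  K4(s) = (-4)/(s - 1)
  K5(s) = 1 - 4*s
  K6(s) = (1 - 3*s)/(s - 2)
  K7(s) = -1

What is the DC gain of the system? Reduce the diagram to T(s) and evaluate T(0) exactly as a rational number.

Reducing step by step:

Step 1 - sum the parallel branches K5, K6 -> (-4*s^2 + 6*s - 1)/(s - 2)
Step 2 - series reduction of K2, K3, K4, (K5+K6) -> (128*s^2 - 192*s + 32)/(3*s^4 - 12*s^3 + 18*s^2 - 15*s + 6)
Step 3 - collapse the loop (K1 forward, (K2*K3*K4*(K5+K6)) return) -> (3*s^4 - 12*s^3 + 18*s^2 - 15*s + 6)/(3*s^6 - 24*s^4 + 33*s^3 + 110*s^2 - 198*s + 44)
Step 4 - add [K1/(1+K1*(K2*K3*K4*(K5+K6)))], K7 (parallel) -> (-3*s^6 + 27*s^4 - 45*s^3 - 92*s^2 + 183*s - 38)/(3*s^6 - 24*s^4 + 33*s^3 + 110*s^2 - 198*s + 44)
The step-4 result is T(s). Setting s = 0: T(0) = -38/44 = -19/22.

Answer: -19/22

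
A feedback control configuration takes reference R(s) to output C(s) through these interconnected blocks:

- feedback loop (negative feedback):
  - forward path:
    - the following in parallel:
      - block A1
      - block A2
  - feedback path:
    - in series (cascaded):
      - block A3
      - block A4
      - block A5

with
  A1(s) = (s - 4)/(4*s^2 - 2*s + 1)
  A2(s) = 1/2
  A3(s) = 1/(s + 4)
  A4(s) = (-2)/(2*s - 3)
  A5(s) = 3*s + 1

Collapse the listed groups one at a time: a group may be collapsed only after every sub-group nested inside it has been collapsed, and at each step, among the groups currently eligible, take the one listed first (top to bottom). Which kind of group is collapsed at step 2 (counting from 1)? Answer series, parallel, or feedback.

Step 1 - sum the parallel branches A1, A2
Step 2 - reduce the series chain A3, A4, A5
Step 3 - collapse the loop ((A1+A2) forward, (A3*A4*A5) return)
So the answer for step 2 is series.

Answer: series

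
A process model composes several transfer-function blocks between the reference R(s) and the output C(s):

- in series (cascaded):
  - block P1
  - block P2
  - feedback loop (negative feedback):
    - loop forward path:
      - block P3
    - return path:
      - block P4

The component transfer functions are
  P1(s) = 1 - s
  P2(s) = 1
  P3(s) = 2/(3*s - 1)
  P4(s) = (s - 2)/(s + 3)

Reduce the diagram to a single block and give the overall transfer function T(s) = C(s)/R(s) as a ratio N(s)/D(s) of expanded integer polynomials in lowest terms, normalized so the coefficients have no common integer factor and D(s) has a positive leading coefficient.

Step 1 - close the feedback loop around P3, P4 = (2*s + 6)/(3*s^2 + 10*s - 7)
Step 2 - reduce the series chain P1, P2, [P3/(1+P3*P4)]; the result is T(s) itself (integer coefficients, no common factor, positive leading denominator coefficient)

Hence the answer: (-2*s^2 - 4*s + 6)/(3*s^2 + 10*s - 7)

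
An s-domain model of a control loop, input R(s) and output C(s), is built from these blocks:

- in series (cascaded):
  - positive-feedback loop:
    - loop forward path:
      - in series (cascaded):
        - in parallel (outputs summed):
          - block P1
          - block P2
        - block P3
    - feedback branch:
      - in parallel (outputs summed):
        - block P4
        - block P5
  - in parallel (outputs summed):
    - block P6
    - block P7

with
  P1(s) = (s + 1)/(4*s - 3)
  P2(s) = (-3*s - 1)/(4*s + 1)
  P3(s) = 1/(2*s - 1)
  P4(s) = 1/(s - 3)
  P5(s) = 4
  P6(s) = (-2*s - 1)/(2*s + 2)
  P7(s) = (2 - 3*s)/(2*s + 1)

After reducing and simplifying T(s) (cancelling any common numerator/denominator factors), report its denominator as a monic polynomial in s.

Answer: s^6 - 3*s^5/2 - 79*s^4/16 - s^3/16 + 313*s^2/64 + 49*s/16 + 35/64

Working:
[1] sum the parallel branches P1, P2; result (-8*s^2 + 10*s + 4)/(16*s^2 - 8*s - 3)
[2] combine (P1+P2), P3 in series; result (-8*s^2 + 10*s + 4)/(32*s^3 - 32*s^2 + 2*s + 3)
[3] sum the parallel branches P4, P5; result (4*s - 11)/(s - 3)
[4] feedback reduction of ((P1+P2)*P3), (P4+P5); result (-8*s^3 + 34*s^2 - 26*s - 12)/(32*s^4 - 96*s^3 - 30*s^2 + 91*s + 35)
[5] add P6, P7 (parallel); result (-10*s^2 - 6*s + 3)/(4*s^2 + 6*s + 2)
[6] reduce the series chain [((P1+P2)*P3)/(1-((P1+P2)*P3)*(P4+P5))], (P6+P7); result (40*s^5 - 146*s^4 + 16*s^3 + 189*s^2 - 3*s - 18)/(64*s^6 - 96*s^5 - 316*s^4 - 4*s^3 + 313*s^2 + 196*s + 35)
No further cancellation is possible in the step-6 result, so that is T(s). Its denominator becomes monic after dividing by the leading coefficient 64.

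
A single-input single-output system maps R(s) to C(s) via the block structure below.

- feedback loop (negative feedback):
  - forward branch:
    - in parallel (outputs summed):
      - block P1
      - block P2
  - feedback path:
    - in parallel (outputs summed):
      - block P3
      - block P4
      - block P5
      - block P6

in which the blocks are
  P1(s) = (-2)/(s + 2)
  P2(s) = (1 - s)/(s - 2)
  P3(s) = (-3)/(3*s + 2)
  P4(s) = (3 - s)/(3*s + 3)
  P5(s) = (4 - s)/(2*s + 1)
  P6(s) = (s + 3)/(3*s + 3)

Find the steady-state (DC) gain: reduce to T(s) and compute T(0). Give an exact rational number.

Step 1. sum the parallel branches P1, P2 gives (-s^2 - 3*s + 6)/(s^2 - 4)
Step 2. sum the parallel branches P3, P4, P5, P6 gives (-3*s^3 + 13*s^2 + 23*s + 9)/(6*s^3 + 13*s^2 + 9*s + 2)
Step 3. reduce the feedback loop with forward (P1+P2) and return (P3+P4+P5+P6) gives (-6*s^5 - 31*s^4 - 12*s^3 + 49*s^2 + 48*s + 12)/(9*s^5 + 9*s^4 - 95*s^3 - 50*s^2 + 75*s + 46)
That last expression is T(s); at s = 0 only the constant terms survive, so T(0) = 12/46 = 6/23.

Final answer: 6/23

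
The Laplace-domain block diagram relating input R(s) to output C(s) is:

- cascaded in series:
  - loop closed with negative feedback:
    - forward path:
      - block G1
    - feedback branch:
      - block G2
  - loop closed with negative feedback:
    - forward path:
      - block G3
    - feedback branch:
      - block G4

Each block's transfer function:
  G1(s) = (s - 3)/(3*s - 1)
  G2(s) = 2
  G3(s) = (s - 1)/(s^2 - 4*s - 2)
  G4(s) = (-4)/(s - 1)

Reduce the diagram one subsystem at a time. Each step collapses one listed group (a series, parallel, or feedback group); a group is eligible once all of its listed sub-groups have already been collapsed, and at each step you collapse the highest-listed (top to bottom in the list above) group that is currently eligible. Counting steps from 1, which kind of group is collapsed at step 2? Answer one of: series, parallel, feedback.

Reducing step by step:

(1) collapse the loop (G1 forward, G2 return)
(2) collapse the loop (G3 forward, G4 return)
(3) series reduction of [G1/(1+G1*G2)], [G3/(1+G3*G4)]
Step 2 collapses a feedback group.

Answer: feedback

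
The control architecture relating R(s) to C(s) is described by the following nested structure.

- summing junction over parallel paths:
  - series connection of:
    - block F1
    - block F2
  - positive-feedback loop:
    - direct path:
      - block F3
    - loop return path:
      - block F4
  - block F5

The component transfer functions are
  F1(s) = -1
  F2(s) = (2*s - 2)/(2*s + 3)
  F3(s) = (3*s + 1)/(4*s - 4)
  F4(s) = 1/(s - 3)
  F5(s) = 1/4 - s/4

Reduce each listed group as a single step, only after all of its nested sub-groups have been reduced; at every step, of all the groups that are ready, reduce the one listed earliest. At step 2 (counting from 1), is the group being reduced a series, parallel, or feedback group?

[1] multiply F1, F2 (series)
[2] collapse the loop (F3 forward, F4 return)
[3] parallel reduction of (F1*F2), [F3/(1-F3*F4)], F5
So the answer for step 2 is feedback.

Therefore the answer is feedback.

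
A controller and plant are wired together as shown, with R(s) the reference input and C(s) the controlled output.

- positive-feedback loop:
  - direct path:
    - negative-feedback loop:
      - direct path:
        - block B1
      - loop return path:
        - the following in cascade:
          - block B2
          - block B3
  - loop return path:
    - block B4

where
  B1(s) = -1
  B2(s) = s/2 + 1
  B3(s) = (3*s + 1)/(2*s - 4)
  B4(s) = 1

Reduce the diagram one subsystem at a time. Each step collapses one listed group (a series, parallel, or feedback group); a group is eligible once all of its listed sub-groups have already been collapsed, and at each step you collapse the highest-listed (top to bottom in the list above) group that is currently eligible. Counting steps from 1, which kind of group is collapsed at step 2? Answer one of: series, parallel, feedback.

Reducing step by step:

Step 1 - multiply B2, B3 (series)
Step 2 - feedback reduction of B1, (B2*B3)
Step 3 - reduce the feedback loop with forward [B1/(1+B1*(B2*B3))] and return B4
Step 2 collapses a feedback group.

Answer: feedback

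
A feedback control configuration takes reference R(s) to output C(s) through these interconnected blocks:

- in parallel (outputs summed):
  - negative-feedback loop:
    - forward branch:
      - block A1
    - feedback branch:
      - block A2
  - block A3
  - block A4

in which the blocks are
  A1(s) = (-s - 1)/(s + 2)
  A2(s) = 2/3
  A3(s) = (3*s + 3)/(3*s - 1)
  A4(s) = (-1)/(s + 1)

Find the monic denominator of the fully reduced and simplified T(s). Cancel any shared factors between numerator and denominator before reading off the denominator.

Answer: s^3 + 14*s^2/3 + 7*s/3 - 4/3

Working:
1. close the feedback loop around A1, A2 -> (-3*s - 3)/(s + 4)
2. add [A1/(1+A1*A2)], A3, A4 (parallel) -> (-6*s^3 + 13*s + 19)/(3*s^3 + 14*s^2 + 7*s - 4)
That last expression is T(s), already simplified. Scaling its denominator by 1/3 (the reciprocal of the leading coefficient) yields the monic denominator.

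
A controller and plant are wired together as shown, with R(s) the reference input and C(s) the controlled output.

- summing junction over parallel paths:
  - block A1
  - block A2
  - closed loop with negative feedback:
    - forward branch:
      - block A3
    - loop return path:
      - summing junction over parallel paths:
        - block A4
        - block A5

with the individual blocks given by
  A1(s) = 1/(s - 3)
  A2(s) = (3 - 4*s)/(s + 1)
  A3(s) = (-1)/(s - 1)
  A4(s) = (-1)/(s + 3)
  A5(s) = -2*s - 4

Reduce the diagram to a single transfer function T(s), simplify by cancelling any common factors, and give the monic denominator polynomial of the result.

[1] reduce the parallel group A4, A5: (-2*s^2 - 10*s - 13)/(s + 3)
[2] apply the feedback formula to A3, (A4+A5): (-s - 3)/(3*s^2 + 12*s + 10)
[3] add A1, A2, [A3/(1+A3*(A4+A5))] (parallel): (-12*s^4 - s^3 + 127*s^2 + 73*s - 71)/(3*s^4 + 6*s^3 - 23*s^2 - 56*s - 30)
T(s) is the step-3 result (common factors already cancelled). Leading coefficient of the denominator: 3. Divide through by 3 for the monic polynomial.

Hence the answer: s^4 + 2*s^3 - 23*s^2/3 - 56*s/3 - 10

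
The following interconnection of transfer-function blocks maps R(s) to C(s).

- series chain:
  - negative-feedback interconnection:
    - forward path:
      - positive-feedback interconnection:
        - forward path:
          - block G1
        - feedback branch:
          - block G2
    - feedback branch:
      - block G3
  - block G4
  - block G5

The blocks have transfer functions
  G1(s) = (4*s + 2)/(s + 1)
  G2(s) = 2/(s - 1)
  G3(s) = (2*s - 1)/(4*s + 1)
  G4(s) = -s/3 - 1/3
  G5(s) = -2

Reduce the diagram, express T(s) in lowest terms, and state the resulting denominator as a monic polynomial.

Answer: s^3 - 13*s^2/4 - 5*s/2 - 1/4

Working:
1. apply the feedback formula to G1, G2: (4*s^2 - 2*s - 2)/(s^2 - 8*s - 5)
2. reduce the feedback loop with forward [G1/(1-G1*G2)] and return G3: (16*s^3 - 4*s^2 - 10*s - 2)/(12*s^3 - 39*s^2 - 30*s - 3)
3. reduce the series chain [[G1/(1-G1*G2)]/(1+[G1/(1-G1*G2)]*G3)], G4, G5: (32*s^4 + 24*s^3 - 28*s^2 - 24*s - 4)/(36*s^3 - 117*s^2 - 90*s - 9)
No further cancellation is possible in the step-3 result, so that is T(s). Its denominator becomes monic after dividing by the leading coefficient 36.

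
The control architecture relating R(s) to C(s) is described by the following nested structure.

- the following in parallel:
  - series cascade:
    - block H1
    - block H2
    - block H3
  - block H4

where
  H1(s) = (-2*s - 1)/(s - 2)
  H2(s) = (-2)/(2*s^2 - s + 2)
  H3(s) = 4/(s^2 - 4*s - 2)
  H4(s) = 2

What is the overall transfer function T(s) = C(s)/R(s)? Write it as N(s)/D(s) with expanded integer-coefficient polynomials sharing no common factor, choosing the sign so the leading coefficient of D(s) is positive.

Step 1: combine H1, H2, H3 in series: (16*s + 8)/(2*s^5 - 13*s^4 + 20*s^3 - 10*s^2 + 8*s + 8)
Step 2: add (H1*H2*H3), H4 (parallel), which is the overall transfer function T(s) = C(s)/R(s) in lowest terms

Hence the answer: (4*s^5 - 26*s^4 + 40*s^3 - 20*s^2 + 32*s + 24)/(2*s^5 - 13*s^4 + 20*s^3 - 10*s^2 + 8*s + 8)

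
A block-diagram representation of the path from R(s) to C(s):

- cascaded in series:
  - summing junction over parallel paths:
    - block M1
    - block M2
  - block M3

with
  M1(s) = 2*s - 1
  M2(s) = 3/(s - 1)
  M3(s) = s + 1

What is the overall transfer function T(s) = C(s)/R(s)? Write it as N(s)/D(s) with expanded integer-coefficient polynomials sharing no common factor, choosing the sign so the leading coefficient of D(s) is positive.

Step 1. sum the parallel branches M1, M2 gives (2*s^2 - 3*s + 4)/(s - 1)
Step 2. combine (M1+M2), M3 in series - this is the overall T(s), already in the required normalized form

Final answer: (2*s^3 - s^2 + s + 4)/(s - 1)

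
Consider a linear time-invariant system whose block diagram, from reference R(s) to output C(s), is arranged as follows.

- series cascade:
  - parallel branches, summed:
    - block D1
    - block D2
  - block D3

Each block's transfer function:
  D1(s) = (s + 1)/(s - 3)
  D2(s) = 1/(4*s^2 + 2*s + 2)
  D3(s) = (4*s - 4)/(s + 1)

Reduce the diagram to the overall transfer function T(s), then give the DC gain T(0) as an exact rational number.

Step 1 - reduce the parallel group D1, D2: (4*s^3 + 6*s^2 + 5*s - 1)/(4*s^3 - 10*s^2 - 4*s - 6)
Step 2 - cascade (D1+D2), D3: (8*s^4 + 4*s^3 - 2*s^2 - 12*s + 2)/(2*s^4 - 3*s^3 - 7*s^2 - 5*s - 3)
Evaluating the step-2 result (the overall T(s)) at s = 0 gives T(0) = 2/(-3) = -2/3.

Answer: -2/3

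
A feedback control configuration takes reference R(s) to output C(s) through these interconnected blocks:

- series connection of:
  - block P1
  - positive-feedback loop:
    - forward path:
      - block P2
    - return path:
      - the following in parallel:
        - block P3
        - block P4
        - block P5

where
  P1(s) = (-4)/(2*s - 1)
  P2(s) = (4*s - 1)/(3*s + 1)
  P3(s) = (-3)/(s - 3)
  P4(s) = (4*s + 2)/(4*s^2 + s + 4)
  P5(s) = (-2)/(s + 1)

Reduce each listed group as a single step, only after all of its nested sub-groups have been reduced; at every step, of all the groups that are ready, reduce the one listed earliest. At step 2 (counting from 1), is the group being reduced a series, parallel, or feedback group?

[1] add P3, P4, P5 (parallel)
[2] reduce the feedback loop with forward P2 and return (P3+P4+P5)
[3] cascade P1, [P2/(1-P2*(P3+P4+P5))]
So the answer for step 2 is feedback.

Final answer: feedback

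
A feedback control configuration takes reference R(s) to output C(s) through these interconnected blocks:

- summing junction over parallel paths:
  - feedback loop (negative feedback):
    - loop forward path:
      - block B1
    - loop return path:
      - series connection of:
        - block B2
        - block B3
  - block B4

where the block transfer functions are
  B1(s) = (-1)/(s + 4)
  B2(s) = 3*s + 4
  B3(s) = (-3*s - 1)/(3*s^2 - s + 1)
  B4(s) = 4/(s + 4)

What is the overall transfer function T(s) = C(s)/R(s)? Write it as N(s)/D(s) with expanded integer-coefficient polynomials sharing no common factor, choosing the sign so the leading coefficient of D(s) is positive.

Step 1: multiply B2, B3 (series); result (-9*s^2 - 15*s - 4)/(3*s^2 - s + 1)
Step 2: apply the feedback formula to B1, (B2*B3); result (-3*s^2 + s - 1)/(3*s^3 + 20*s^2 + 12*s + 8)
Step 3: add [B1/(1+B1*(B2*B3))], B4 (parallel), giving the overall T(s)

Hence the answer: (9*s^3 + 69*s^2 + 51*s + 28)/(3*s^4 + 32*s^3 + 92*s^2 + 56*s + 32)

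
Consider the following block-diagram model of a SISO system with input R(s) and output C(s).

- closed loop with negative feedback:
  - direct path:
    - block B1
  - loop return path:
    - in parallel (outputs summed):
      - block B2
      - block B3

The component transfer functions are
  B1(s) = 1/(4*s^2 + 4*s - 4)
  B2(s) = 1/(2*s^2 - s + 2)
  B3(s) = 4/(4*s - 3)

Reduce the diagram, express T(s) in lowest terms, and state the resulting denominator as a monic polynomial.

Answer: s^5 - s^4/4 - 7*s^3/8 + 17*s^2/8 - 17*s/8 + 29/32

Working:
1. combine B2, B3 in parallel, giving (8*s^2 + 5)/(8*s^3 - 10*s^2 + 11*s - 6)
2. apply the feedback formula to B1, (B2+B3), giving (8*s^3 - 10*s^2 + 11*s - 6)/(32*s^5 - 8*s^4 - 28*s^3 + 68*s^2 - 68*s + 29)
No further cancellation is possible in the step-2 result, so that is T(s). Its denominator becomes monic after dividing by the leading coefficient 32.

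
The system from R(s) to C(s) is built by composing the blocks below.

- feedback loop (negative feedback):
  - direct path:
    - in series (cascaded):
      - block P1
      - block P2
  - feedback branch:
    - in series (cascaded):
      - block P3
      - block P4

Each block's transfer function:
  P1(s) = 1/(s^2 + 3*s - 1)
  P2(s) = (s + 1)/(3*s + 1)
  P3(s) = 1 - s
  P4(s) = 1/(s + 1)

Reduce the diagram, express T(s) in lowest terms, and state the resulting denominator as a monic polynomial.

Reducing step by step:

Step 1 - series reduction of P1, P2 -> (s + 1)/(3*s^3 + 10*s^2 - 1)
Step 2 - multiply P3, P4 (series) -> (1 - s)/(s + 1)
Step 3 - feedback reduction of (P1*P2), (P3*P4) -> (s + 1)/(3*s^3 + 10*s^2 - s)
No further cancellation is possible in the step-3 result, so that is T(s). Its denominator becomes monic after dividing by the leading coefficient 3.

Answer: s^3 + 10*s^2/3 - s/3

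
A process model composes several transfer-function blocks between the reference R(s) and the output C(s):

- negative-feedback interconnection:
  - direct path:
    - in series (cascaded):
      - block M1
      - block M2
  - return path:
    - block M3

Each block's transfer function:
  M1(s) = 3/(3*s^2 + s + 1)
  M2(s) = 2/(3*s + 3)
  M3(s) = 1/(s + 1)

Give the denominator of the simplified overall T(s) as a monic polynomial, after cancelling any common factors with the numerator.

Step 1 - reduce the series chain M1, M2; result 2/(3*s^3 + 4*s^2 + 2*s + 1)
Step 2 - collapse the loop ((M1*M2) forward, M3 return); result (2*s + 2)/(3*s^4 + 7*s^3 + 6*s^2 + 3*s + 3)
T(s) is the step-2 result (common factors already cancelled). Leading coefficient of the denominator: 3. Divide through by 3 for the monic polynomial.

Answer: s^4 + 7*s^3/3 + 2*s^2 + s + 1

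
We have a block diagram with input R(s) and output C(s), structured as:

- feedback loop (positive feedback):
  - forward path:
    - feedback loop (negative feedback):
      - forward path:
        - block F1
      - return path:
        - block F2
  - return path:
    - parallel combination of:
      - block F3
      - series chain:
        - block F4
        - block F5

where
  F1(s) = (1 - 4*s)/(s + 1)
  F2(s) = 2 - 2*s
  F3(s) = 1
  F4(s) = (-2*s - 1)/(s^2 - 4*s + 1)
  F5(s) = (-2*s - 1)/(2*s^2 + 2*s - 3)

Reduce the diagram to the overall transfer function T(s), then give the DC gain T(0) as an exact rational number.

The answer is 3/7.

Reasoning:
Step 1: feedback reduction of F1, F2, giving (1 - 4*s)/(8*s^2 - 9*s + 3)
Step 2: multiply F4, F5 (series), giving (4*s^2 + 4*s + 1)/(2*s^4 - 6*s^3 - 9*s^2 + 14*s - 3)
Step 3: combine F3, (F4*F5) in parallel, giving (2*s^4 - 6*s^3 - 5*s^2 + 18*s - 2)/(2*s^4 - 6*s^3 - 9*s^2 + 14*s - 3)
Step 4: feedback reduction of [F1/(1+F1*F2)], (F3+(F4*F5)), giving (-8*s^5 + 26*s^4 + 30*s^3 - 65*s^2 + 26*s - 3)/(16*s^6 - 58*s^5 - 38*s^4 + 161*s^3 - 100*s^2 + 43*s - 7)
DC gain: substitute s = 0 into T(s) from step 4: T(0) = -3/(-7) = 3/7.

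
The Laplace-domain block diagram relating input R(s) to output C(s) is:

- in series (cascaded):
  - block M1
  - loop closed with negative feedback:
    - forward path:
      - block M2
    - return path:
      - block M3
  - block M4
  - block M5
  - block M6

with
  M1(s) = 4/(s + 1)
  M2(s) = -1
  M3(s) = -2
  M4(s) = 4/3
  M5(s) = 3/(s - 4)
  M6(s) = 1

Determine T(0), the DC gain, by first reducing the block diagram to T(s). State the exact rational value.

The answer is 4/3.

Reasoning:
Step 1: close the feedback loop around M2, M3: (-1)/3
Step 2: combine M1, [M2/(1+M2*M3)], M4, M5, M6 in series: (-16)/(3*s^2 - 9*s - 12)
Evaluating the step-2 result (the overall T(s)) at s = 0 gives T(0) = -16/(-12) = 4/3.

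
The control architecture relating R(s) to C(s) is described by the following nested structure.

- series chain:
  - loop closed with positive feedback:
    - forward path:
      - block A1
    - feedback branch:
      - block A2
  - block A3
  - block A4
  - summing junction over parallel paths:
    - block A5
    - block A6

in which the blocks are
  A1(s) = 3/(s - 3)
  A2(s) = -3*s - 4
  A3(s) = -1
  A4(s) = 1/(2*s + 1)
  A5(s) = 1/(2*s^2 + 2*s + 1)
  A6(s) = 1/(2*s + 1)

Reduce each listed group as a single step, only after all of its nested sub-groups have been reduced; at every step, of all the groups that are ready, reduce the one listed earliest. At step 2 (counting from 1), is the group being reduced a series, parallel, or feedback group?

[1] apply the feedback formula to A1, A2
[2] add A5, A6 (parallel)
[3] cascade [A1/(1-A1*A2)], A3, A4, (A5+A6)
Step 2: parallel.

Therefore the answer is parallel.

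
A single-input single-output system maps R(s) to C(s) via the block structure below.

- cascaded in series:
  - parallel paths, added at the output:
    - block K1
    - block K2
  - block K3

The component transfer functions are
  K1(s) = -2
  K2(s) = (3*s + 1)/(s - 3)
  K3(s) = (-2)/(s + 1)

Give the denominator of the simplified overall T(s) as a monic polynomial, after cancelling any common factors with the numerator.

1. combine K1, K2 in parallel: (s + 7)/(s - 3)
2. multiply (K1+K2), K3 (series): (-2*s - 14)/(s^2 - 2*s - 3)
T(s) is the step-2 result (common factors already cancelled). Leading coefficient of the denominator: 1, so no rescaling is needed.

Answer: s^2 - 2*s - 3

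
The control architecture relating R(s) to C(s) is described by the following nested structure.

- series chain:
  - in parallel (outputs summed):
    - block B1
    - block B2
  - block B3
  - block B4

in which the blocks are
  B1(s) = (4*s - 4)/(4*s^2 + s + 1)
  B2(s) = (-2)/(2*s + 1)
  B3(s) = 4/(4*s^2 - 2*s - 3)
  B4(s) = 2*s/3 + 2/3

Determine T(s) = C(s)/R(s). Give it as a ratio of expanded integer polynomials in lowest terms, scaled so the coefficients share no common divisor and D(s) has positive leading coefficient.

(1) reduce the parallel group B1, B2, giving (-6*s - 6)/(8*s^3 + 6*s^2 + 3*s + 1)
(2) cascade (B1+B2), B3, B4 - this is the overall T(s), already in the required normalized form

Final answer: (-16*s^2 - 32*s - 16)/(32*s^5 + 8*s^4 - 24*s^3 - 20*s^2 - 11*s - 3)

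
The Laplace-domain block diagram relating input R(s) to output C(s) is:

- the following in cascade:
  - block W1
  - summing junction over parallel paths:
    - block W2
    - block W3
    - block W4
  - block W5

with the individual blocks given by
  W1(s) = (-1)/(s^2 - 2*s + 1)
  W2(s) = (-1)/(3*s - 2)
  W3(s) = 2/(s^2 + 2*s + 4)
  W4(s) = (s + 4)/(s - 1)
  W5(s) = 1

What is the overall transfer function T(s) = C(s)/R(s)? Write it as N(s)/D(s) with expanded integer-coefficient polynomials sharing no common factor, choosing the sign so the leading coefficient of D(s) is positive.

Answer: (-3*s^4 - 15*s^3 - 29*s^2 - 12*s + 24)/(3*s^6 - 5*s^5 + 5*s^4 - 23*s^3 + 44*s^2 - 32*s + 8)

Working:
Step 1. parallel reduction of W2, W3, W4; result (3*s^4 + 15*s^3 + 29*s^2 + 12*s - 24)/(3*s^4 + s^3 + 4*s^2 - 16*s + 8)
Step 2. multiply W1, (W2+W3+W4), W5 (series), giving the overall T(s)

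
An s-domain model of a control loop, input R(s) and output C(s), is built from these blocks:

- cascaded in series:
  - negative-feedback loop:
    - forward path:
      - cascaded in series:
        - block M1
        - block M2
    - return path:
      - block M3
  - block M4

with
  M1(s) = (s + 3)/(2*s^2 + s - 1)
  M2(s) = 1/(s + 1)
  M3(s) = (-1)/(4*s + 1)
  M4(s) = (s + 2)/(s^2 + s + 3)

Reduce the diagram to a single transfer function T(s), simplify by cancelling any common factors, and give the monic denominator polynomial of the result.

Answer: s^6 + 11*s^5/4 + 41*s^4/8 + 5*s^3 - 19*s/8 - 3/2

Working:
[1] reduce the series chain M1, M2 gives (s + 3)/(2*s^3 + 3*s^2 - 1)
[2] collapse the loop ((M1*M2) forward, M3 return) gives (4*s^2 + 13*s + 3)/(8*s^4 + 14*s^3 + 3*s^2 - 5*s - 4)
[3] multiply [(M1*M2)/(1+(M1*M2)*M3)], M4 (series) gives (4*s^3 + 21*s^2 + 29*s + 6)/(8*s^6 + 22*s^5 + 41*s^4 + 40*s^3 - 19*s - 12)
No further cancellation is possible in the step-3 result, so that is T(s). Its denominator becomes monic after dividing by the leading coefficient 8.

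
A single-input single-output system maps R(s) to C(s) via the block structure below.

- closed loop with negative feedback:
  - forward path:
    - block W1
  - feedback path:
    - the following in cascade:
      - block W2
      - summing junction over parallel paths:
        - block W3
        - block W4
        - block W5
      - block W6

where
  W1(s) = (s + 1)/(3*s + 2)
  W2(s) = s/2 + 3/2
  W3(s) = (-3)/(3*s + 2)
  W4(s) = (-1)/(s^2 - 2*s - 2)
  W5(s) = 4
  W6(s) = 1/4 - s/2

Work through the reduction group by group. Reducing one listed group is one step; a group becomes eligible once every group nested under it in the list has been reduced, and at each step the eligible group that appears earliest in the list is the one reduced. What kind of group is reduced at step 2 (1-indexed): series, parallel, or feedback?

(1) parallel reduction of W3, W4, W5
(2) combine W2, (W3+W4+W5), W6 in series
(3) close the feedback loop around W1, (W2*(W3+W4+W5)*W6)
At step 2 the group reduced is series.

Final answer: series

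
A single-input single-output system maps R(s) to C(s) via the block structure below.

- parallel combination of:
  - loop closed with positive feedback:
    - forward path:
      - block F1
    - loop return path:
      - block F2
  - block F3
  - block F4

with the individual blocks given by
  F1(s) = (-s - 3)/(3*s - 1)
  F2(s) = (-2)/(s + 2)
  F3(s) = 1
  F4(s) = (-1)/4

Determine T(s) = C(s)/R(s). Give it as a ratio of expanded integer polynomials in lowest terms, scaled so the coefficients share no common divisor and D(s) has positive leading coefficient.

Step 1. feedback reduction of F1, F2 gives (-s^2 - 5*s - 6)/(3*s^2 + 3*s - 8)
Step 2. combine [F1/(1-F1*F2)], F3, F4 in parallel, which is the overall transfer function T(s) = C(s)/R(s) in lowest terms

Hence the answer: (5*s^2 - 11*s - 48)/(12*s^2 + 12*s - 32)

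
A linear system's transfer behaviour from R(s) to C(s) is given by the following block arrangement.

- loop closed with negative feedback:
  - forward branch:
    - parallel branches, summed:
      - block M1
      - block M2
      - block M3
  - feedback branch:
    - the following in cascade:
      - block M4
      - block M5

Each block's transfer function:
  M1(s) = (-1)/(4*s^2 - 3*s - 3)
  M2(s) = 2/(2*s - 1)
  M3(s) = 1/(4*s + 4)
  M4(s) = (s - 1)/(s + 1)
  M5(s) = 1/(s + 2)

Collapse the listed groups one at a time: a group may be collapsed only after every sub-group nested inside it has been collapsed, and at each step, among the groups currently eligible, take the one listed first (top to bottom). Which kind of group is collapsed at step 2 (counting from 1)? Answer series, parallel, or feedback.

Step 1: reduce the parallel group M1, M2, M3
Step 2: multiply M4, M5 (series)
Step 3: collapse the loop ((M1+M2+M3) forward, (M4*M5) return)
At step 2 the group reduced is series.

Hence the answer: series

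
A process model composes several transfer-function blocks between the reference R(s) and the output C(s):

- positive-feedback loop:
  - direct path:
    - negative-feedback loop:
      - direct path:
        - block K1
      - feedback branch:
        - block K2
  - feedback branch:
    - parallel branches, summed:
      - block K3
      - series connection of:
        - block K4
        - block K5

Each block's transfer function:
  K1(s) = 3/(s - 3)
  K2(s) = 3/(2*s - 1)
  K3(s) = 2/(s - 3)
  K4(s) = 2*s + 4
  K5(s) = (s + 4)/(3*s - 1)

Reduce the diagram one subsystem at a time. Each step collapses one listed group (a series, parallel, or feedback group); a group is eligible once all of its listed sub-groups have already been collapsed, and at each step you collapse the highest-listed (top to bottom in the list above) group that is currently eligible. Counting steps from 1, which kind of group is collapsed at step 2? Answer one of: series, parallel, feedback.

[1] feedback reduction of K1, K2
[2] multiply K4, K5 (series)
[3] sum the parallel branches K3, (K4*K5)
[4] reduce the feedback loop with forward [K1/(1+K1*K2)] and return (K3+(K4*K5))
So the answer for step 2 is series.

Therefore the answer is series.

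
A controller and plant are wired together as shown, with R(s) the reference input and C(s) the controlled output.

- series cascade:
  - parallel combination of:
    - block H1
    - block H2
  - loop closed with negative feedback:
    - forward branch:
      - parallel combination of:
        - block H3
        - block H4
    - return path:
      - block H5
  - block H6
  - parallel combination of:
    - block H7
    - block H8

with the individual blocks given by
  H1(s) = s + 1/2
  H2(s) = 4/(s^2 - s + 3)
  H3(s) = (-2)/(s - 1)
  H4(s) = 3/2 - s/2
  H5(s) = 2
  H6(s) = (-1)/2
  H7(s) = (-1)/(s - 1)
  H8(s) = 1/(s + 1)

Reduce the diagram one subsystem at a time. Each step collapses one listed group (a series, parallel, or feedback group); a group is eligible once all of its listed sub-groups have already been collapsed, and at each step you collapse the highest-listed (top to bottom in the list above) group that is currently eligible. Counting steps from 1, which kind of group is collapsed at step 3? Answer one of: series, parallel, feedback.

Reducing step by step:

1. combine H1, H2 in parallel
2. add H3, H4 (parallel)
3. feedback reduction of (H3+H4), H5
4. reduce the parallel group H7, H8
5. cascade (H1+H2), [(H3+H4)/(1+(H3+H4)*H5)], H6, (H7+H8)
Step 3 collapses a feedback group.

Answer: feedback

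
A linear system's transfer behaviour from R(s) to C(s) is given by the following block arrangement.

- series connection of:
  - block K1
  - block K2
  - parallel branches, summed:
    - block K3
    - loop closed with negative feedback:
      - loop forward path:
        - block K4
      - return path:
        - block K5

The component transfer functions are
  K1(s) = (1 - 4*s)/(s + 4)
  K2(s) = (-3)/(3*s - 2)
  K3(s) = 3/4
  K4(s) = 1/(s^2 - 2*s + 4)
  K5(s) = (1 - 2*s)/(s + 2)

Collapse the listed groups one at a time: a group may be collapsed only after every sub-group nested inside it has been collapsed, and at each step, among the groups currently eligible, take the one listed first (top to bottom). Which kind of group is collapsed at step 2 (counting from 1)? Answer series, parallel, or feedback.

Step 1: close the feedback loop around K4, K5
Step 2: reduce the parallel group K3, [K4/(1+K4*K5)]
Step 3: reduce the series chain K1, K2, (K3+[K4/(1+K4*K5)])
So the answer for step 2 is parallel.

Final answer: parallel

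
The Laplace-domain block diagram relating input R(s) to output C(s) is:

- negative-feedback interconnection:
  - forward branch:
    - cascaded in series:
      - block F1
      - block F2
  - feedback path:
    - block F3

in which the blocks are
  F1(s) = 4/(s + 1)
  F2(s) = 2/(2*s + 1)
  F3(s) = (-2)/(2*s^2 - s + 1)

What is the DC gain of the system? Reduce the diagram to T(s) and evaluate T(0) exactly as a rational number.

First reduce the diagram to T(s).

1. multiply F1, F2 (series); result 8/(2*s^2 + 3*s + 1)
2. feedback reduction of (F1*F2), F3; result (16*s^2 - 8*s + 8)/(4*s^4 + 4*s^3 + s^2 + 2*s - 15)
That last expression is T(s); at s = 0 only the constant terms survive, so T(0) = 8/(-15) = -8/15.

Answer: -8/15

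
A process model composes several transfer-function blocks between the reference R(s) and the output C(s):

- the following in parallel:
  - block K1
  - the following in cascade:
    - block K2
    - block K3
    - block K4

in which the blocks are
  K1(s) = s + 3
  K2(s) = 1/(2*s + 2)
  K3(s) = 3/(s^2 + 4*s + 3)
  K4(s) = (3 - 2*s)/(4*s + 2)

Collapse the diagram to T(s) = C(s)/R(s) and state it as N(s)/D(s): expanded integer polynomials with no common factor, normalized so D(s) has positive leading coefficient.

Reducing step by step:

Step 1. reduce the series chain K2, K3, K4; result (9 - 6*s)/(8*s^4 + 44*s^3 + 76*s^2 + 52*s + 12)
Step 2. add K1, (K2*K3*K4) (parallel); the result is T(s) itself (integer coefficients, no common factor, positive leading denominator coefficient)

Answer: (8*s^5 + 68*s^4 + 208*s^3 + 280*s^2 + 162*s + 45)/(8*s^4 + 44*s^3 + 76*s^2 + 52*s + 12)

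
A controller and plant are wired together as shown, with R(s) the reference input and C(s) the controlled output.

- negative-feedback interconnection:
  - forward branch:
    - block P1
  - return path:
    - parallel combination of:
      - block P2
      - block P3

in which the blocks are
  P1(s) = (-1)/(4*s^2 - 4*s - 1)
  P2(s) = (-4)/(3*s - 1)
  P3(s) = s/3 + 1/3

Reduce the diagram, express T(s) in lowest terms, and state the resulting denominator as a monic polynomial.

Step 1 - combine P2, P3 in parallel = (3*s^2 + 2*s - 13)/(9*s - 3)
Step 2 - close the feedback loop around P1, (P2+P3) = (3 - 9*s)/(36*s^3 - 51*s^2 + s + 16)
No further cancellation is possible in the step-2 result, so that is T(s). Its denominator becomes monic after dividing by the leading coefficient 36.

Final answer: s^3 - 17*s^2/12 + s/36 + 4/9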